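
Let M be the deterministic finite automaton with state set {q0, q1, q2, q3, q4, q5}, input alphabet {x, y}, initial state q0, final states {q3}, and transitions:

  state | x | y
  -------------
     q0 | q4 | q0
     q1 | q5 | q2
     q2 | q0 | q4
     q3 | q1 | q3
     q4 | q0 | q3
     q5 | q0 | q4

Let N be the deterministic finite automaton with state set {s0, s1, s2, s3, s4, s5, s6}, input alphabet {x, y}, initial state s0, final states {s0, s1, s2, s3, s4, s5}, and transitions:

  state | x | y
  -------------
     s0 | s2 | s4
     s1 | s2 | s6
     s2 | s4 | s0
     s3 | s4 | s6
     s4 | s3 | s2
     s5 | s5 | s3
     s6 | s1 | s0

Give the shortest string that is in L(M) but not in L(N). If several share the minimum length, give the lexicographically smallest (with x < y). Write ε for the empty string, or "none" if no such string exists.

yxy

The string yxy is accepted by M but not by N.
No shorter string lies in the difference, and yxy is the lexicographically first length-3 string in L(M) \ L(N).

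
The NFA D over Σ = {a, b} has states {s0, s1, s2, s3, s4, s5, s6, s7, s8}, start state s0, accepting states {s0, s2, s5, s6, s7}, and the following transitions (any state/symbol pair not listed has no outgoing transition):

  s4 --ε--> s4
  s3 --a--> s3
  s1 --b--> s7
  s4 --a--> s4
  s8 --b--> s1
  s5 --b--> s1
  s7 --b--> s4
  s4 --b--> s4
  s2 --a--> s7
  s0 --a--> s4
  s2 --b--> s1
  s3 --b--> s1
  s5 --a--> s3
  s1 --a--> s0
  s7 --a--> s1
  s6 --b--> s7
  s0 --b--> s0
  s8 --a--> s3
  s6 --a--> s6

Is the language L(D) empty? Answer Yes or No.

The empty string ε is accepted: the run s0 ends in the accepting state s0.
Since at least one string is accepted, L(D) is not empty.

No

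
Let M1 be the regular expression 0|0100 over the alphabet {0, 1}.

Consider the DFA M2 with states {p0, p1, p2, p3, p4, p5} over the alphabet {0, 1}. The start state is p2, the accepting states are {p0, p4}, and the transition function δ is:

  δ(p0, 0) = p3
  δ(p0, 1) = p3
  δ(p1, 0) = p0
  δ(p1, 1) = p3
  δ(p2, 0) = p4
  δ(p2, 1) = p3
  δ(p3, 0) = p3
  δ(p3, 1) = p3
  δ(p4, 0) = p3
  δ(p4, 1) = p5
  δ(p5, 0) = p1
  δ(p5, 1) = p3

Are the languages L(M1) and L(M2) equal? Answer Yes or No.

Converting the expression M1 to a DFA (subset construction, then merging equivalent states) gives the minimal DFA with states {r0, r1, r2, r3, r4, r5}, start state r0, accepting states {r1, r5} and transitions r0: 0→r1, 1→r2; r1: 0→r2, 1→r3; r2: 0→r2, 1→r2; r3: 0→r4, 1→r2; r4: 0→r5, 1→r2; r5: 0→r2, 1→r2.
Exploring the product automaton M1 × M2 from the start pair (r0, p2), following both machines on each input symbol, reaches 6 state pairs: (r0, p2), (r1, p4), (r2, p3), (r3, p5), (r4, p1), (r5, p0).
M1 accepts in {r1, r5} and M2 accepts in {p0, p4}. In every reachable pair the two components are either both accepting — (r1, p4), (r5, p0) — or both non-accepting, so no string is accepted by exactly one of the machines: L(M1) \ L(M2) and L(M2) \ L(M1) are both empty.
Hence every string is accepted by M1 iff it is accepted by M2, and the two languages coincide.

Yes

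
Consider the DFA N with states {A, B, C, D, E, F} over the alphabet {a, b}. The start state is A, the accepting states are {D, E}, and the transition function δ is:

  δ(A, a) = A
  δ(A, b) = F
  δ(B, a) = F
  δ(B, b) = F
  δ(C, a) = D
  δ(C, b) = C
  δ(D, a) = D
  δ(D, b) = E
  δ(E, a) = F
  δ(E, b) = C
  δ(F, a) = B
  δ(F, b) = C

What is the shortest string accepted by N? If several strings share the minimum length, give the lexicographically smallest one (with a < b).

A breadth-first search from A reaches an accepting state first via the path A → F → C → D on input bba.
No string of length < 3 is accepted (BFS exhausts all shorter strings without reaching an accepting state), and bba is the lexicographically least accepting string of length 3.

bba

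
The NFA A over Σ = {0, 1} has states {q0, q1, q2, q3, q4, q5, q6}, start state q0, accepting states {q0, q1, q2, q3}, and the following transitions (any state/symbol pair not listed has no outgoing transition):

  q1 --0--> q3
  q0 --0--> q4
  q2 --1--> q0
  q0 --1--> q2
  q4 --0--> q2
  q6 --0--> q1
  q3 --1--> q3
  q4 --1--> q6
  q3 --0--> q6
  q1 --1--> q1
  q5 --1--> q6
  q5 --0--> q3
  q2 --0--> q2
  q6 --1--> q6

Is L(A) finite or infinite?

infinite

State q0 is reachable from the start and can reach an accepting state, and it lies on the cycle q0 → q2 → q0.
Traversing that cycle any number of times yields accepted strings of unbounded length, so the language is infinite.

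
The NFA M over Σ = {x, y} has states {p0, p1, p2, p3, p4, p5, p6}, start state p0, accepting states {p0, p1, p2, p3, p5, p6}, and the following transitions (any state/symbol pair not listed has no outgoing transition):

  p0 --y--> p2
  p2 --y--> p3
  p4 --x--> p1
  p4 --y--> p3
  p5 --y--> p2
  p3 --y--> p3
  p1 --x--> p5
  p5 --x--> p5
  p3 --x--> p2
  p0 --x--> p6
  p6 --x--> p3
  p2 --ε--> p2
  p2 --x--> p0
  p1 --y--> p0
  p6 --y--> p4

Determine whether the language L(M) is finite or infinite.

State p0 is reachable from the start and can reach an accepting state, and it lies on the cycle p0 → p2 → p0.
Traversing that cycle any number of times yields accepted strings of unbounded length, so the language is infinite.

infinite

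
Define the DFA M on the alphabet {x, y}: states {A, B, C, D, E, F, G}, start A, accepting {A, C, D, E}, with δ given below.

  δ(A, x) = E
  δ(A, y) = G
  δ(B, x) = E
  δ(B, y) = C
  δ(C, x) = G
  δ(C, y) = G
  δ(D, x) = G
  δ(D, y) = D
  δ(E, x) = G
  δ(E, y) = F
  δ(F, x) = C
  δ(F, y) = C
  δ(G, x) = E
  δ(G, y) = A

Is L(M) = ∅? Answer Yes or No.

The empty string ε is accepted: the run A ends in the accepting state A.
Since at least one string is accepted, L(M) is not empty.

No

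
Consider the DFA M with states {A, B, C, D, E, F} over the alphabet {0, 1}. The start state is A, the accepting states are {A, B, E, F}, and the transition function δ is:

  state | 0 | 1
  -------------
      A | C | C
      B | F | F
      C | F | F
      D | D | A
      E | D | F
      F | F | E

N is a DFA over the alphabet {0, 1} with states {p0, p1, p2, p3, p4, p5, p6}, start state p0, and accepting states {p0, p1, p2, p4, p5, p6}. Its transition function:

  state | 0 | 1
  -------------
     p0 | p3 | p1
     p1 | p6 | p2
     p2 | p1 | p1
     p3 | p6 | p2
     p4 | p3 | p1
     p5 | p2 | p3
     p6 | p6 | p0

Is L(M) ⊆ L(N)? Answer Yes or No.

Yes

Exploring the product automaton M × N from the start pair (A, p0), following both machines on each input symbol, reaches 13 state pairs: (A, p0), (C, p3), (C, p1), (F, p6), (F, p2), (E, p0), (F, p1), (E, p1), (D, p3), (E, p2), (D, p6), (A, p2), (D, p1).
M accepts in {A, B, E, F} and N accepts in {p0, p1, p2, p4, p5, p6}. The reachable pairs whose M-component is accepting are (A, p0), (F, p6), (F, p2), (E, p0), (F, p1), (E, p1), (E, p2), (A, p2); in each of them the N-component is accepting too, so the product for L(M) \ L(N) (M-component accepting, N-component rejecting) has no reachable accepting pair and the difference is empty.
Hence every string in L(M) is also in L(N).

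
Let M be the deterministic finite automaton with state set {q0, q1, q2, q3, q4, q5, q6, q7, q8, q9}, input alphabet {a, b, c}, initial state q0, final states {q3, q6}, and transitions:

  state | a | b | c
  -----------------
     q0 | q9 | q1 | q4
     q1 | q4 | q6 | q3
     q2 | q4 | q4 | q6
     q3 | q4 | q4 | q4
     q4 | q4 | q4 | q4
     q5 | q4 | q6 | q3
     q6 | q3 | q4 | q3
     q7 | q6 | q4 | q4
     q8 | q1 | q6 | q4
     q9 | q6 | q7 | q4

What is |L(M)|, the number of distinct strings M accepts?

10

The useful subgraph on states {q0, q1, q3, q6, q7, q9} is acyclic, so L(M) is finite; the longest accepting path visits 5 useful states, giving maximum string length 4.
Counting accepting paths from q0 by length: 3 of length 2, 5 of length 3, 2 of length 4. Total 10.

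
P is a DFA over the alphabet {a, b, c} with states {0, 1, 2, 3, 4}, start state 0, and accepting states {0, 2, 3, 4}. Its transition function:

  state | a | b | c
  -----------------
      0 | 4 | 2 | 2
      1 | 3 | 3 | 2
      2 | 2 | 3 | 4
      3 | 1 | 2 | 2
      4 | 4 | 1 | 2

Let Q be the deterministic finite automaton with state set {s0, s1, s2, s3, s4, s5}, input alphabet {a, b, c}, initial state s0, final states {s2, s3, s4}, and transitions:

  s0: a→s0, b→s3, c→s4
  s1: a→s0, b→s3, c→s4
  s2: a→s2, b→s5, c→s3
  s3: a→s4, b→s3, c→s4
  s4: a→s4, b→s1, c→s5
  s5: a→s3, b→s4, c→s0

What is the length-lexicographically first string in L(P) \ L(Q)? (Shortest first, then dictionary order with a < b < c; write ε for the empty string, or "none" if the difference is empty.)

The empty string ε is accepted by P but not by Q.
Since ε is the unique shortest string, it is the required witness.

ε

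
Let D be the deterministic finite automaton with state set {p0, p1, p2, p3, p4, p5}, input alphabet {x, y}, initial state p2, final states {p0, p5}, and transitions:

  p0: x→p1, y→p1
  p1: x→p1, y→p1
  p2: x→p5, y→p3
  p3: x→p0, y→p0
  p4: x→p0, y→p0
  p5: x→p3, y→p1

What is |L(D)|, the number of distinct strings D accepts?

The useful subgraph on states {p0, p2, p3, p5} is acyclic, so L(D) is finite; the longest accepting path visits 4 useful states, giving maximum string length 3.
Counting accepting paths from p2 by length: 1 of length 1, 2 of length 2, 2 of length 3. Total 5.

5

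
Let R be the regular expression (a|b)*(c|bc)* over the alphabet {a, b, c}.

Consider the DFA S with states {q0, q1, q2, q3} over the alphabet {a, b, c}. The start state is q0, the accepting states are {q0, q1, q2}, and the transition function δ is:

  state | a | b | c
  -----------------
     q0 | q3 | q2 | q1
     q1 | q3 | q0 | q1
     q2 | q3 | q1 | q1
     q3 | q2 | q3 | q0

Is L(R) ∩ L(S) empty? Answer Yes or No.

No

The empty string ε is accepted by both R and S.
Hence L(R) ∩ L(S) ≠ ∅.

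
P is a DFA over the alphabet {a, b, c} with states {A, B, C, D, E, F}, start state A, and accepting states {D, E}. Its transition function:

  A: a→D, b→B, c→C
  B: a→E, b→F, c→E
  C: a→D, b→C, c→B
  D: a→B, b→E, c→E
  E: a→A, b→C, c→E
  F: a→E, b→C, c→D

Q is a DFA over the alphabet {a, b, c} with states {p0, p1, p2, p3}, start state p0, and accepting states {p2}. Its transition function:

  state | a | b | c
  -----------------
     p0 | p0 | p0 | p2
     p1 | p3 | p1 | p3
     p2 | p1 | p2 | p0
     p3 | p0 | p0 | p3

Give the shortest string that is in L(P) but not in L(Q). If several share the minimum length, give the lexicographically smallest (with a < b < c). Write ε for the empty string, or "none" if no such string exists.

The string a is accepted by P but not by Q.
No shorter string lies in the difference, and a is the lexicographically first length-1 string in L(P) \ L(Q).

a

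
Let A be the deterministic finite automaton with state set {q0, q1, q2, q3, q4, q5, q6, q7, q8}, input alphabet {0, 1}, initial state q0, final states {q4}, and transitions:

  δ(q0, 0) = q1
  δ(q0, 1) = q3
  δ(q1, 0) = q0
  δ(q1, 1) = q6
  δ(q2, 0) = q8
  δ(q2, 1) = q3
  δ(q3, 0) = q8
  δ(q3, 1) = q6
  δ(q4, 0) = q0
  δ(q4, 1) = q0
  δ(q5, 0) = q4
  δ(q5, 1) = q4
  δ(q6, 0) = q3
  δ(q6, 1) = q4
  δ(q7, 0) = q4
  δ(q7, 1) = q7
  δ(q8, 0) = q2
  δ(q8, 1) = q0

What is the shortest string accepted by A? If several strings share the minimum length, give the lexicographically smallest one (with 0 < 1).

011

A breadth-first search from q0 reaches an accepting state first via the path q0 → q1 → q6 → q4 on input 011.
No string of length < 3 is accepted (BFS exhausts all shorter strings without reaching an accepting state), and 011 is the lexicographically least accepting string of length 3.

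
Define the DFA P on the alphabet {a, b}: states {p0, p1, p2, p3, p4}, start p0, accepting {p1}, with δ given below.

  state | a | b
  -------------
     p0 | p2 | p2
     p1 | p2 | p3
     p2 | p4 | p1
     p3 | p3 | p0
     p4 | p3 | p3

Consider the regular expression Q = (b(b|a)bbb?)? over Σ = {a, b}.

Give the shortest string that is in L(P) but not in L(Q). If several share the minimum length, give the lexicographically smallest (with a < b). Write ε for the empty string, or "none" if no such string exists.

ab

The string ab is accepted by P but not by Q.
No shorter string lies in the difference, and ab is the lexicographically first length-2 string in L(P) \ L(Q).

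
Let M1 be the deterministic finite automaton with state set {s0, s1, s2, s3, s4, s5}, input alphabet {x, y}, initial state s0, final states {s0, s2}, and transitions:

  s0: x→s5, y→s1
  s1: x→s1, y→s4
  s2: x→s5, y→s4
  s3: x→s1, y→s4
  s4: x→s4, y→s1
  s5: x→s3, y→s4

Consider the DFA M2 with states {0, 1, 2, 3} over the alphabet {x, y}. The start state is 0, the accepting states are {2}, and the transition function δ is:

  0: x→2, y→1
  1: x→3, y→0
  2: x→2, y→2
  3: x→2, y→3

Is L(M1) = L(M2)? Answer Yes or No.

No

The empty string ε is accepted by M1 but rejected by M2.
So L(M1) ≠ L(M2).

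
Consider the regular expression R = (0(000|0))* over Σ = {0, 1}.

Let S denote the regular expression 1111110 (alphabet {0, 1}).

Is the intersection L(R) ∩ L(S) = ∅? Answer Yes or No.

Converting the expression R to a DFA (subset construction, then merging equivalent states) gives the minimal DFA with states {r0, r1, r2}, start state r0, accepting states {r0} and transitions r0: 0→r1, 1→r2; r1: 0→r0, 1→r2; r2: 0→r2, 1→r2.
Converting the expression S to a DFA (subset construction, then merging equivalent states) gives the minimal DFA with states {s0, s1, s2, s3, s4, s5, s6, s7, s8}, start state s0, accepting states {s8} and transitions s0: 0→s1, 1→s2; s1: 0→s1, 1→s1; s2: 0→s1, 1→s3; s3: 0→s1, 1→s4; s4: 0→s1, 1→s5; s5: 0→s1, 1→s6; s6: 0→s1, 1→s7; s7: 0→s8, 1→s1; s8: 0→s1, 1→s1.
Exploring the product automaton R × S from the start pair (r0, s0), following both machines on each input symbol, reaches 11 state pairs: (r0, s0), (r1, s1), (r2, s2), (r0, s1), (r2, s1), (r2, s3), (r2, s4), (r2, s5), (r2, s6), (r2, s7), (r2, s8).
R accepts in {r0} and S accepts in {s8}; no reachable pair has both components accepting, so no string drives both machines to acceptance simultaneously and L(R) ∩ L(S) = ∅.
So no string is accepted by both, and the intersection is empty.

Yes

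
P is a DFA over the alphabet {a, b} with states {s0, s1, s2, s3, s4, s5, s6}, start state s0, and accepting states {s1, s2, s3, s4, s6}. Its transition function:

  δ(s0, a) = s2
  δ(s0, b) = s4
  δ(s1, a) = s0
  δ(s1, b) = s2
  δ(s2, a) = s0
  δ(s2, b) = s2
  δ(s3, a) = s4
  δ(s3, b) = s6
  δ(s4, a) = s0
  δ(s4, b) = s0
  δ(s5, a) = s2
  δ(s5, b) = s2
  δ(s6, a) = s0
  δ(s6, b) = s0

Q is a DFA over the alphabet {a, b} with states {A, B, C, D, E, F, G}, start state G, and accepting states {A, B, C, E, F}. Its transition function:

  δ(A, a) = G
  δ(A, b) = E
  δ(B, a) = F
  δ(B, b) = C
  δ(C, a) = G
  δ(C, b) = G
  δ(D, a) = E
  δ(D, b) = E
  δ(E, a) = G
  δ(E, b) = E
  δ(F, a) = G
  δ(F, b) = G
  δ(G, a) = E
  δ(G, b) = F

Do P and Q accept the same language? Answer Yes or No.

Exploring the product automaton P × Q from the start pair (s0, G), following both machines on each input symbol, reaches 3 state pairs: (s0, G), (s2, E), (s4, F).
P accepts in {s1, s2, s3, s4, s6} and Q accepts in {A, B, C, E, F}. In every reachable pair the two components are either both accepting — (s2, E), (s4, F) — or both non-accepting, so no string is accepted by exactly one of the machines: L(P) \ L(Q) and L(Q) \ L(P) are both empty.
Hence every string is accepted by P iff it is accepted by Q, and the two languages coincide.

Yes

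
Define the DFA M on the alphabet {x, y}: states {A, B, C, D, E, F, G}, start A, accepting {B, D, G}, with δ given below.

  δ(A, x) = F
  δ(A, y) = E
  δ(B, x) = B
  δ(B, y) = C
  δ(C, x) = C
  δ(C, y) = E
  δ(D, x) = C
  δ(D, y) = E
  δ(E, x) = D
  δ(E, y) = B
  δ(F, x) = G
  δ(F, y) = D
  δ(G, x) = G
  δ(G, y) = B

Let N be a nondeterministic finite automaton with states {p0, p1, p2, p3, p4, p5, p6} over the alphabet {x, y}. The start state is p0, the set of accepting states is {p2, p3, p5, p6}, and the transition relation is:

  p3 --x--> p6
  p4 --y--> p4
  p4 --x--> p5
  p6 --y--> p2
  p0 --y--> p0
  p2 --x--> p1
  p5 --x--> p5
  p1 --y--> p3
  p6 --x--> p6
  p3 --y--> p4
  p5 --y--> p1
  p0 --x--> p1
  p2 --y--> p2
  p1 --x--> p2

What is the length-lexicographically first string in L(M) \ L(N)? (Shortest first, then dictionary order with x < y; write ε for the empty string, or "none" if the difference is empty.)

The string yx is accepted by M but not by N.
No shorter string lies in the difference, and yx is the lexicographically first length-2 string in L(M) \ L(N).

yx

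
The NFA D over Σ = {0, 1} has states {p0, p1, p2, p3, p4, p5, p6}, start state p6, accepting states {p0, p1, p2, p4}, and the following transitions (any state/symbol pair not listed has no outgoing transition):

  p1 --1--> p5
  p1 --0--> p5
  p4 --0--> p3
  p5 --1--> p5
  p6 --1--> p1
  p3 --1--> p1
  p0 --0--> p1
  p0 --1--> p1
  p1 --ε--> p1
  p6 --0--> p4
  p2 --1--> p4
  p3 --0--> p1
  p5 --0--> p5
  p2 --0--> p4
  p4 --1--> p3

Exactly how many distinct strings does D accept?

The useful subgraph on states {p1, p3, p4, p6} is acyclic, so L(D) is finite; the longest accepting path visits 4 useful states, giving maximum string length 3.
Counting accepting paths from p6 by length: 2 of length 1, 4 of length 3. Total 6.

6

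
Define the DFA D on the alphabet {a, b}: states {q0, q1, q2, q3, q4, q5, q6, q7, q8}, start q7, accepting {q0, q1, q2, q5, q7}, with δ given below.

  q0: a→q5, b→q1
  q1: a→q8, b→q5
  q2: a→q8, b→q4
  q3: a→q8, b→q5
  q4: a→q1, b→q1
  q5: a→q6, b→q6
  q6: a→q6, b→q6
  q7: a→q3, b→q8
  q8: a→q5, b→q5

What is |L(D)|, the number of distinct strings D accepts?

The useful subgraph on states {q3, q5, q7, q8} is acyclic, so L(D) is finite; the longest accepting path visits 4 useful states, giving maximum string length 3.
Counting accepting paths from q7 by length: 1 of length 0, 3 of length 2, 2 of length 3. Total 6.

6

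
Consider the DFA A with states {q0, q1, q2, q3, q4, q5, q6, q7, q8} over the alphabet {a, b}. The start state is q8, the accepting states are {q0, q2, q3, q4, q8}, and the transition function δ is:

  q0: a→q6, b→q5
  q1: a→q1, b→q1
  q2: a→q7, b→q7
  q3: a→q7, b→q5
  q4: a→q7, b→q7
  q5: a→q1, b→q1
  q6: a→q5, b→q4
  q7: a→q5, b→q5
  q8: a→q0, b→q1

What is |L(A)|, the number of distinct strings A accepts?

The useful subgraph on states {q0, q4, q6, q8} is acyclic, so L(A) is finite; the longest accepting path visits 4 useful states, giving maximum string length 3.
Counting accepting paths from q8 by length: 1 of length 0, 1 of length 1, 1 of length 3. Total 3.

3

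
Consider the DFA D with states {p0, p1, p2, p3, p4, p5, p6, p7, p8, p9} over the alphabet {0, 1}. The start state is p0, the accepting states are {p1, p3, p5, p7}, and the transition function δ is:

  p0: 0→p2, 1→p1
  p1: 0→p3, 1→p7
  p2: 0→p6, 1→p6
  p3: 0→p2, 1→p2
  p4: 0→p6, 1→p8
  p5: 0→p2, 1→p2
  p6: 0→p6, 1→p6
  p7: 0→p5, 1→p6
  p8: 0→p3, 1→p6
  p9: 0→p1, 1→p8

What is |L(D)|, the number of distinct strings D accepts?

The useful subgraph on states {p0, p1, p3, p5, p7} is acyclic, so L(D) is finite; the longest accepting path visits 4 useful states, giving maximum string length 3.
Counting accepting paths from p0 by length: 1 of length 1, 2 of length 2, 1 of length 3. Total 4.

4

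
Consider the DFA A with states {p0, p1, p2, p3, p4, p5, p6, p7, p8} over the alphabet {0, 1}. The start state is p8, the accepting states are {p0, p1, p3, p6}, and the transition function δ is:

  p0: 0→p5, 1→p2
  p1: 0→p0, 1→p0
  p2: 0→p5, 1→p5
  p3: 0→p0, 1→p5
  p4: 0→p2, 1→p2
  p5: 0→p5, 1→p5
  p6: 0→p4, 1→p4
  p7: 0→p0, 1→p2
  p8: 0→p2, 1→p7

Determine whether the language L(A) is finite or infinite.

finite

The useful states (reachable from p8 and able to reach an accepting state) are {p0, p7, p8}.
Restricted to these states the transition graph has no cycle, so every accepting path has bounded length and L is finite.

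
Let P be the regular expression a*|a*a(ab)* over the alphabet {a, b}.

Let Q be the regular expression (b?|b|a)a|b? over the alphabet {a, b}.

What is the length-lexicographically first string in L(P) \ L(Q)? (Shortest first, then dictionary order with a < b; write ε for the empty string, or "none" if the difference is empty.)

aaa

The string aaa is accepted by P but not by Q.
No shorter string lies in the difference, and aaa is the lexicographically first length-3 string in L(P) \ L(Q).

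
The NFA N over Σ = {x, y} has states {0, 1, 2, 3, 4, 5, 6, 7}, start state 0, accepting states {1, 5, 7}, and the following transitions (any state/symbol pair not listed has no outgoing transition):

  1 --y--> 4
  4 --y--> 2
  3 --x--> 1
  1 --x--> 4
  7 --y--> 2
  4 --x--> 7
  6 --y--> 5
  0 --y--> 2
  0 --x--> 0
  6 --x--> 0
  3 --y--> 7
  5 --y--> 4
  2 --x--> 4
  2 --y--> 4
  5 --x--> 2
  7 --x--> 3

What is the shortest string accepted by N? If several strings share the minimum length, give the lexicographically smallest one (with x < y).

A breadth-first search from 0 reaches an accepting state first via the path 0 → 2 → 4 → 7 on input yxx.
No string of length < 3 is accepted (BFS exhausts all shorter strings without reaching an accepting state), and yxx is the lexicographically least accepting string of length 3.

yxx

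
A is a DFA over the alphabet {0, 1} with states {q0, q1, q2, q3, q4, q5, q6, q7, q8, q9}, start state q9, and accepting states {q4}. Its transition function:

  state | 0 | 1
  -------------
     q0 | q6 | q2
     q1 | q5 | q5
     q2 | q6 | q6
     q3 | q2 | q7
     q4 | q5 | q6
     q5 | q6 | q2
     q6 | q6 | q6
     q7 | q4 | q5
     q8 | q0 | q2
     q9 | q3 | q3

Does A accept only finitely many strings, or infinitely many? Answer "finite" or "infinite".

finite

The useful states (reachable from q9 and able to reach an accepting state) are {q3, q4, q7, q9}.
Restricted to these states the transition graph has no cycle, so every accepting path has bounded length and L is finite.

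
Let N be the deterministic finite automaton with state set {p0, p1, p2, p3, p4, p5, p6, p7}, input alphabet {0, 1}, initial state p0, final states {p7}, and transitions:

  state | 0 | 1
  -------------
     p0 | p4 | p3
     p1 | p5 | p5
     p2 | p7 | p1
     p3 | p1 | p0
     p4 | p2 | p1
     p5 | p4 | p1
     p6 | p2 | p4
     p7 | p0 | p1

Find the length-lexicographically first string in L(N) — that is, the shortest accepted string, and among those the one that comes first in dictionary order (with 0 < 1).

A breadth-first search from p0 reaches an accepting state first via the path p0 → p4 → p2 → p7 on input 000.
No string of length < 3 is accepted (BFS exhausts all shorter strings without reaching an accepting state), and 000 is the lexicographically least accepting string of length 3.

000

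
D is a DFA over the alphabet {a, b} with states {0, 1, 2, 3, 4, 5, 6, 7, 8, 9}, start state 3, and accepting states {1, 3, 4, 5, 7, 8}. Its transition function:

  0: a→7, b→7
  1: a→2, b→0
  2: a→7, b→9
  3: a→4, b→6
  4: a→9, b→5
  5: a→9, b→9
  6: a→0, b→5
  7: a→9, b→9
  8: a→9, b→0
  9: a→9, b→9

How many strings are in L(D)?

The useful subgraph on states {0, 3, 4, 5, 6, 7} is acyclic, so L(D) is finite; the longest accepting path visits 4 useful states, giving maximum string length 3.
Counting accepting paths from 3 by length: 1 of length 0, 1 of length 1, 2 of length 2, 2 of length 3. Total 6.

6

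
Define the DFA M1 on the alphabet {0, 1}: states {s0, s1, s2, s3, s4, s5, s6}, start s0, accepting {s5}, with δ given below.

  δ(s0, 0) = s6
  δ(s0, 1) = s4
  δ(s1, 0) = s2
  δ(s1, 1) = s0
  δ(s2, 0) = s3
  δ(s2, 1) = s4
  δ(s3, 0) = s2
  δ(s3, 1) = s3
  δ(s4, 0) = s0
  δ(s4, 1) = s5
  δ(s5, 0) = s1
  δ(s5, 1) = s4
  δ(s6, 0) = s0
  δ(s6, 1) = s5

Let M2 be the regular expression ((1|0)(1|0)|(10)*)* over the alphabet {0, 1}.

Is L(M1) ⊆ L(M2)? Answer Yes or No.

No

The string 010001011 is in L(M1) but not in L(M2).
So L(M1) ⊄ L(M2).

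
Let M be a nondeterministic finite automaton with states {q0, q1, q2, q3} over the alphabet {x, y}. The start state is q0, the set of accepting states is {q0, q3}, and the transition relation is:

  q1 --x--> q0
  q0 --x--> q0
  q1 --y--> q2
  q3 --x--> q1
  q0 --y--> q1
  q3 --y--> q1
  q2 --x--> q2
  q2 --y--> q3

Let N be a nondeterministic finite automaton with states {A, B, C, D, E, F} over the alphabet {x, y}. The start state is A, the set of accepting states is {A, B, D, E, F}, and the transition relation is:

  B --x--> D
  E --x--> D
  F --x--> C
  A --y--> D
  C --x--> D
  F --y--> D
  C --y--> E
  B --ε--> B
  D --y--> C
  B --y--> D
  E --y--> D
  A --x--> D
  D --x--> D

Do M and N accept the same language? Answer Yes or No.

The string yyxy is accepted by M but rejected by N.
So L(M) ≠ L(N).

No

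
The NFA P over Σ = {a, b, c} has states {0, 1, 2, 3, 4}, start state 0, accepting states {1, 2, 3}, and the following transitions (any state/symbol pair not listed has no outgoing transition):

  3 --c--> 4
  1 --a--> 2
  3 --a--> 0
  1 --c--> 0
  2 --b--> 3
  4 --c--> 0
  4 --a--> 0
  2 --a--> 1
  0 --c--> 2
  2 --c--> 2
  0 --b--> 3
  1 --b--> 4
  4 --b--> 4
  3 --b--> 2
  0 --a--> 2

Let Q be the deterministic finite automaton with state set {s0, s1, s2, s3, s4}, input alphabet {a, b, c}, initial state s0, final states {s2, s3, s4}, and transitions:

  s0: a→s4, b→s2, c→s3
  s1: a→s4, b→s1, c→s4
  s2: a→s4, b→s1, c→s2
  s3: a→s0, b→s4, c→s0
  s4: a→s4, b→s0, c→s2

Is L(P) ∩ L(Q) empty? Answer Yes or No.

No

The string a is accepted by both P and Q.
Hence L(P) ∩ L(Q) ≠ ∅.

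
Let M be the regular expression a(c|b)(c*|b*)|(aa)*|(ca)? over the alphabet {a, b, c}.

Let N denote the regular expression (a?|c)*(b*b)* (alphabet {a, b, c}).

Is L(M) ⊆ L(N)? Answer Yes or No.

The string abc is in L(M) but not in L(N).
So L(M) ⊄ L(N).

No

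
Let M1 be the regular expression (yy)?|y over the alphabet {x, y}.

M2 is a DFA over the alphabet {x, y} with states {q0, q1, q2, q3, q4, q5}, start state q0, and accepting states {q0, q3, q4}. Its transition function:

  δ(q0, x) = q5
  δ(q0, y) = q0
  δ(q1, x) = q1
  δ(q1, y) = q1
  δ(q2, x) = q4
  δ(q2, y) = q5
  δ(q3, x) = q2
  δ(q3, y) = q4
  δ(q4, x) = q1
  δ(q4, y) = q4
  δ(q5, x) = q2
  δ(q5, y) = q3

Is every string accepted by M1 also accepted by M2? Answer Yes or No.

Yes

Converting the expression M1 to a DFA (subset construction, then merging equivalent states) gives the minimal DFA with states {r0, r1, r2, r3}, start state r0, accepting states {r0, r2, r3} and transitions r0: x→r1, y→r2; r1: x→r1, y→r1; r2: x→r1, y→r3; r3: x→r1, y→r1.
Exploring the product automaton M1 × M2 from the start pair (r0, q0), following both machines on each input symbol, reaches 9 state pairs: (r0, q0), (r1, q5), (r2, q0), (r1, q2), (r1, q3), (r3, q0), (r1, q4), (r1, q0), (r1, q1).
M1 accepts in {r0, r2, r3} and M2 accepts in {q0, q3, q4}. The reachable pairs whose M1-component is accepting are (r0, q0), (r2, q0), (r3, q0); in each of them the M2-component is accepting too, so the product for L(M1) \ L(M2) (M1-component accepting, M2-component rejecting) has no reachable accepting pair and the difference is empty.
Hence every string in L(M1) is also in L(M2).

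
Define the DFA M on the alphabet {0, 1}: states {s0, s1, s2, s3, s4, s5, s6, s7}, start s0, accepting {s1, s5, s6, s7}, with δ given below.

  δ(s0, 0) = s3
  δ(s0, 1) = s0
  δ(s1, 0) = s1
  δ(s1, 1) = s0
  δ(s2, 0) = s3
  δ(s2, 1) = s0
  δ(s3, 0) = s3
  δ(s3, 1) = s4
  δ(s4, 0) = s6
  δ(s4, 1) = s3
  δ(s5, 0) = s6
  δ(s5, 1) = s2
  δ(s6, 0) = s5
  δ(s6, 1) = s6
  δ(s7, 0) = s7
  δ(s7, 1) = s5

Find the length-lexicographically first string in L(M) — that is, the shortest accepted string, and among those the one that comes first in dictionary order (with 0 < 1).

A breadth-first search from s0 reaches an accepting state first via the path s0 → s3 → s4 → s6 on input 010.
No string of length < 3 is accepted (BFS exhausts all shorter strings without reaching an accepting state), and 010 is the lexicographically least accepting string of length 3.

010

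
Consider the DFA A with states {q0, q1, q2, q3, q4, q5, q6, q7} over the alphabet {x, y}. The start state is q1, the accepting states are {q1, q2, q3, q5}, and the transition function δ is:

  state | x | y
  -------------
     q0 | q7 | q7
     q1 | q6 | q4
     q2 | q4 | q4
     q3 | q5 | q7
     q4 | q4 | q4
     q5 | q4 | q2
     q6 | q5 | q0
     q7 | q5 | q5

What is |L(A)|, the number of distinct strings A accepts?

The useful subgraph on states {q0, q1, q2, q5, q6, q7} is acyclic, so L(A) is finite; the longest accepting path visits 6 useful states, giving maximum string length 5.
Counting accepting paths from q1 by length: 1 of length 0, 1 of length 2, 1 of length 3, 4 of length 4, 4 of length 5. Total 11.

11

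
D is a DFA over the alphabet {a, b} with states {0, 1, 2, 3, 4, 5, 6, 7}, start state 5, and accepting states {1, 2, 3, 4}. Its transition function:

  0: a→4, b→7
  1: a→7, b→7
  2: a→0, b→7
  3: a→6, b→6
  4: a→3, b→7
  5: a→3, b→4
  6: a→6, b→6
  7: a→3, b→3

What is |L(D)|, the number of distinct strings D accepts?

5

The useful subgraph on states {3, 4, 5, 7} is acyclic, so L(D) is finite; the longest accepting path visits 4 useful states, giving maximum string length 3.
Counting accepting paths from 5 by length: 2 of length 1, 1 of length 2, 2 of length 3. Total 5.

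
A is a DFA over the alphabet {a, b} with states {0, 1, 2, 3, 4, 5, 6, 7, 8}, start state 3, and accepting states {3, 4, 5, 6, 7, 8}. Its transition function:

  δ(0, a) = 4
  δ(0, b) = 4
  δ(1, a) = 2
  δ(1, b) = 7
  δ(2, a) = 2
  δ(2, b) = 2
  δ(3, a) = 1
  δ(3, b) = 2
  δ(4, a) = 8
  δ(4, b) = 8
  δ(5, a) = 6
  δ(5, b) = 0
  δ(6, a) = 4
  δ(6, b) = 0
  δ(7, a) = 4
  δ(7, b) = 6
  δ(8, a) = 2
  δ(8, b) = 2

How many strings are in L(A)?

The useful subgraph on states {0, 1, 3, 4, 6, 7, 8} is acyclic, so L(A) is finite; the longest accepting path visits 7 useful states, giving maximum string length 6.
Counting accepting paths from 3 by length: 1 of length 0, 1 of length 2, 2 of length 3, 3 of length 4, 4 of length 5, 4 of length 6. Total 15.

15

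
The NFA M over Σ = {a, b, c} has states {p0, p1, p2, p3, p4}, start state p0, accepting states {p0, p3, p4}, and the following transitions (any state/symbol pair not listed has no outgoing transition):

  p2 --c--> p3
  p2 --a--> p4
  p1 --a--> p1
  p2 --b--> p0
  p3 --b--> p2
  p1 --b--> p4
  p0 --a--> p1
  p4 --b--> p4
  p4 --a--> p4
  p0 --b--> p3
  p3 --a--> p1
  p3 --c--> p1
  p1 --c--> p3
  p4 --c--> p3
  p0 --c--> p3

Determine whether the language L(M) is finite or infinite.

State p1 is reachable from the start and can reach an accepting state, and it lies on the cycle p1 → p1.
Traversing that cycle any number of times yields accepted strings of unbounded length, so the language is infinite.

infinite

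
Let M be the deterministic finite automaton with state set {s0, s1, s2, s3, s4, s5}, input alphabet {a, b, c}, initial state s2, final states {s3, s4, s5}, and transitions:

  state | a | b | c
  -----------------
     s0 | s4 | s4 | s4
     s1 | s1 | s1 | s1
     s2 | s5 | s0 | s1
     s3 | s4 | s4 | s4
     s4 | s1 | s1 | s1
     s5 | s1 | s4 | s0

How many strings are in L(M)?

8

The useful subgraph on states {s0, s2, s4, s5} is acyclic, so L(M) is finite; the longest accepting path visits 4 useful states, giving maximum string length 3.
Counting accepting paths from s2 by length: 1 of length 1, 4 of length 2, 3 of length 3. Total 8.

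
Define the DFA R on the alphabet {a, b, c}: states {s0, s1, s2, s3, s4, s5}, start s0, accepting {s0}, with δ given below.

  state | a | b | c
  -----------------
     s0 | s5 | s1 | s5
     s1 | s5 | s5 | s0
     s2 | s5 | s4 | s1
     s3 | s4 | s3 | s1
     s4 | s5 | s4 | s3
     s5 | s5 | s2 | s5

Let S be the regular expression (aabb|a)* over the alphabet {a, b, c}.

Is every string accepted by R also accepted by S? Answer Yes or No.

No

The string bc is in L(R) but not in L(S).
So L(R) ⊄ L(S).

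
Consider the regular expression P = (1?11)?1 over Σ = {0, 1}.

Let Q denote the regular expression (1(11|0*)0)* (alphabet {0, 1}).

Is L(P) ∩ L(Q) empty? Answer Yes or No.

Converting the expression P to a DFA (subset construction, then merging equivalent states) gives the minimal DFA with states {p0, p1, p2, p3, p4, p5}, start state p0, accepting states {p2, p4, p5} and transitions p0: 0→p1, 1→p2; p1: 0→p1, 1→p1; p2: 0→p1, 1→p3; p3: 0→p1, 1→p4; p4: 0→p1, 1→p5; p5: 0→p1, 1→p1.
Converting the expression Q to a DFA (subset construction, then merging equivalent states) gives the minimal DFA with states {q0, q1, q2, q3, q4, q5}, start state q0, accepting states {q0, q3} and transitions q0: 0→q1, 1→q2; q1: 0→q1, 1→q1; q2: 0→q3, 1→q4; q3: 0→q3, 1→q2; q4: 0→q1, 1→q5; q5: 0→q0, 1→q1.
Exploring the product automaton P × Q from the start pair (p0, q0), following both machines on each input symbol, reaches 11 state pairs: (p0, q0), (p1, q1), (p2, q2), (p1, q3), (p3, q4), (p1, q2), (p4, q5), (p1, q4), (p1, q0), (p5, q1), (p1, q5).
P accepts in {p2, p4, p5} and Q accepts in {q0, q3}; no reachable pair has both components accepting, so no string drives both machines to acceptance simultaneously and L(P) ∩ L(Q) = ∅.
So no string is accepted by both, and the intersection is empty.

Yes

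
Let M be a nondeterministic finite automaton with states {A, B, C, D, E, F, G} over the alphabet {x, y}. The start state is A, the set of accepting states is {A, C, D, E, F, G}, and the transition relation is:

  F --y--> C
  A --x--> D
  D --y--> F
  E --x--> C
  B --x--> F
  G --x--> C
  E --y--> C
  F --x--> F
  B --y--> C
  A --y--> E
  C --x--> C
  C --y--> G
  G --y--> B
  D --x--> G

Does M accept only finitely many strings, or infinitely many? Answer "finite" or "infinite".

infinite

State C is reachable from the start and can reach an accepting state, and it lies on the cycle C → C.
Traversing that cycle any number of times yields accepted strings of unbounded length, so the language is infinite.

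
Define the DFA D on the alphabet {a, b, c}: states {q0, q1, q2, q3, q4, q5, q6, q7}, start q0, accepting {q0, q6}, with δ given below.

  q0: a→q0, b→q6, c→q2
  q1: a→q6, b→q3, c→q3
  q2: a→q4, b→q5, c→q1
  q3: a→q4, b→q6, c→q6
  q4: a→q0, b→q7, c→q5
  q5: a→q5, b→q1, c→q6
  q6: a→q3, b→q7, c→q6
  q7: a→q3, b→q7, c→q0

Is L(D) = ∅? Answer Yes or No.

The empty string ε is accepted: the run q0 ends in the accepting state q0.
Since at least one string is accepted, L(D) is not empty.

No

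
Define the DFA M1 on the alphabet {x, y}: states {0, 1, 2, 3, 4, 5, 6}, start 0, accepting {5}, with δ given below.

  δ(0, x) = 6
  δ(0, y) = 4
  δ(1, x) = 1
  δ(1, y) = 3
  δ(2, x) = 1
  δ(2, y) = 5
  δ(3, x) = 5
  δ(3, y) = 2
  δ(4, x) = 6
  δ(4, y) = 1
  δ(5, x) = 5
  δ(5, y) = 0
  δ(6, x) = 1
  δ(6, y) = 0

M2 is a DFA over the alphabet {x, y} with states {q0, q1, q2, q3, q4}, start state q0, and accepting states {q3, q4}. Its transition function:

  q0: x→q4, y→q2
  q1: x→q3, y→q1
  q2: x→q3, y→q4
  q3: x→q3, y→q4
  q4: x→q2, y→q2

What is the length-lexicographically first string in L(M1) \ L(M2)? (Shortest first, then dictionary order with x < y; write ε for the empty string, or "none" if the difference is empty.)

The string xxyx is accepted by M1 but not by M2.
No shorter string lies in the difference, and xxyx is the lexicographically first length-4 string in L(M1) \ L(M2).

xxyx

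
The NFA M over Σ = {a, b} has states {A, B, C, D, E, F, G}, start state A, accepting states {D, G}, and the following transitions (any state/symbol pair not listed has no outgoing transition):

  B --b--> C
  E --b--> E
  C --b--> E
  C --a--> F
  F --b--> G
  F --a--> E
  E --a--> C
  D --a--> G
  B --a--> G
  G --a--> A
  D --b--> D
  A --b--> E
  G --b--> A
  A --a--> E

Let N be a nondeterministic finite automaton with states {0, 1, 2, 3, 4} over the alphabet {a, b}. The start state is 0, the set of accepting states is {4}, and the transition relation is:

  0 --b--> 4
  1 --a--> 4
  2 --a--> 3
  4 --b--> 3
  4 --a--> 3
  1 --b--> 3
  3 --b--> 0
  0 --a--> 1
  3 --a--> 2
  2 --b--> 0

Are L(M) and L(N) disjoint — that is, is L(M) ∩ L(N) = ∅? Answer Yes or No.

Exploring the product automaton M × N from the start pair (A, 0), following both machines on each input symbol, reaches 18 state pairs: (A, 0), (E, 1), (E, 4), (C, 4), (E, 3), (C, 3), (F, 3), (C, 2), (E, 0), (F, 2), (E, 2), (G, 0), (C, 1), (A, 1), (A, 4), (F, 4), (G, 3), (A, 2).
M accepts in {D, G} and N accepts in {4}; no reachable pair has both components accepting, so no string drives both machines to acceptance simultaneously and L(M) ∩ L(N) = ∅.
So no string is accepted by both, and the intersection is empty.

Yes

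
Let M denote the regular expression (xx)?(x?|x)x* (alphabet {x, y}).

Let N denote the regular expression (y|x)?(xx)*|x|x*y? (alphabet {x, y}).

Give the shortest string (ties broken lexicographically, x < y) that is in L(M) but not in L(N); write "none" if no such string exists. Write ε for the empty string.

none

Converting the expression M to a DFA (subset construction, then merging equivalent states) gives the minimal DFA with states {m0, m1}, start state m0, accepting states {m0} and transitions m0: x→m0, y→m1; m1: x→m1, y→m1.
Converting the expression N to a DFA (subset construction, then merging equivalent states) gives the minimal DFA with states {n0, n1, n2, n3, n4, n5}, start state n0, accepting states {n0, n1, n2, n3} and transitions n0: x→n1, y→n2; n1: x→n1, y→n3; n2: x→n4, y→n5; n3: x→n5, y→n5; n4: x→n2, y→n5; n5: x→n5, y→n5.
Exploring the product automaton M × N from the start pair (m0, n0), following both machines on each input symbol, reaches 6 state pairs: (m0, n0), (m0, n1), (m1, n2), (m1, n3), (m1, n4), (m1, n5).
M accepts in {m0} and N accepts in {n0, n1, n2, n3}. The reachable pairs whose M-component is accepting are (m0, n0), (m0, n1); in each of them the N-component is accepting too, so the product for L(M) \ L(N) (M-component accepting, N-component rejecting) has no reachable accepting pair and the difference is empty.
So every string accepted by M is also accepted by N: L(M) \ L(N) = ∅ and there is no such string.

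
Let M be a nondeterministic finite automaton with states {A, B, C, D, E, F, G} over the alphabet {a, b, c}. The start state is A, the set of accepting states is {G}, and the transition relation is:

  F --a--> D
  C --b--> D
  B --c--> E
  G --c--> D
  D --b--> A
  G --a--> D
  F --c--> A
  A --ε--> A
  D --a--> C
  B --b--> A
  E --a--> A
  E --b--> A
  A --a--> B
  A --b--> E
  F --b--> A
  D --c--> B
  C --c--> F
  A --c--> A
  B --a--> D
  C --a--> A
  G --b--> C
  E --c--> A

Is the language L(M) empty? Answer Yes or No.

The states reachable from the start state are {A, B, C, D, E, F}.
None of the accepting states {G} is reachable, so no string is accepted and L(M) = ∅.

Yes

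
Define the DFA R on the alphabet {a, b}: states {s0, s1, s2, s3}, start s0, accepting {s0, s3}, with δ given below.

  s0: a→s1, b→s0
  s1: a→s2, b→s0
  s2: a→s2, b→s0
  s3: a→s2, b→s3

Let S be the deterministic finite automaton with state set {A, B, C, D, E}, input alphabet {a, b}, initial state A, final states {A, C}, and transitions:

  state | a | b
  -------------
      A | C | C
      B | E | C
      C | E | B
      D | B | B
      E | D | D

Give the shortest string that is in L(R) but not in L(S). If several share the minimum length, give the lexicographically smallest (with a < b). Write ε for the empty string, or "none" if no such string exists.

ab

The string ab is accepted by R but not by S.
No shorter string lies in the difference, and ab is the lexicographically first length-2 string in L(R) \ L(S).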